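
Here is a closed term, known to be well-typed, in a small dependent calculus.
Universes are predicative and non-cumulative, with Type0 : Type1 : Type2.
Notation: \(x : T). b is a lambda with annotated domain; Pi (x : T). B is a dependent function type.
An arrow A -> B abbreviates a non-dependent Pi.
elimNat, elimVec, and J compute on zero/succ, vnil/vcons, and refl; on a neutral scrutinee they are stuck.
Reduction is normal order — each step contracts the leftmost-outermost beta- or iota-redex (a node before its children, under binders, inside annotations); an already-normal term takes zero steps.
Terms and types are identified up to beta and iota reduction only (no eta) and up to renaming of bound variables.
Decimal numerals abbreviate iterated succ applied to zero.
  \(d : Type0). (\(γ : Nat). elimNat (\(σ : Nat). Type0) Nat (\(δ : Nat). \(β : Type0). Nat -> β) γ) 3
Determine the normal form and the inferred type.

reduced normal form:
  \(d : Type0). Nat -> Nat -> Nat -> Nat
type:
  Type0 -> Type0


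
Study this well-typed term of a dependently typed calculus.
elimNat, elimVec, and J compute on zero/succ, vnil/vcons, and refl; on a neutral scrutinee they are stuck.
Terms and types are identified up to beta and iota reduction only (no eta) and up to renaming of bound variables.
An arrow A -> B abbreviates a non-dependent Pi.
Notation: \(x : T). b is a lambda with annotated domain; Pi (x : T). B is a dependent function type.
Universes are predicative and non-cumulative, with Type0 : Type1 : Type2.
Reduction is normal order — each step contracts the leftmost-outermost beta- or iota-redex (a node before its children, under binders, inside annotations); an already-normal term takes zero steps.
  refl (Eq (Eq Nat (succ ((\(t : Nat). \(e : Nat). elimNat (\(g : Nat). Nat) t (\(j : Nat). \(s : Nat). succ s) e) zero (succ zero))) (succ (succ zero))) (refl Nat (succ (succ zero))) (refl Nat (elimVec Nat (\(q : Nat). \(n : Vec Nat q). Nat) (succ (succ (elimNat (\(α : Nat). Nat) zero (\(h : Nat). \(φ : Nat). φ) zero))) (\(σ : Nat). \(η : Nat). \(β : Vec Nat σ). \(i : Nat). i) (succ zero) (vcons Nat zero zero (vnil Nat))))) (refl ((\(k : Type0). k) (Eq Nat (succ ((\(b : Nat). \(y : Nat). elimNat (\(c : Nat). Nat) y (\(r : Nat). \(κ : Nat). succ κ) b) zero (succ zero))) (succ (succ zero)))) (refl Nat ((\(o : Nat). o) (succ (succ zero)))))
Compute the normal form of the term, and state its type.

normal form:
  refl (Eq (Eq Nat (succ (succ zero)) (succ (succ zero))) (refl Nat (succ (succ zero))) (refl Nat (succ (succ zero)))) (refl (Eq Nat (succ (succ zero)) (succ (succ zero))) (refl Nat (succ (succ zero))))
inferred type:
  Eq (Eq (Eq Nat (succ (succ zero)) (succ (succ zero))) (refl Nat (succ (succ zero))) (refl Nat (succ (succ zero)))) (refl (Eq Nat (succ (succ zero)) (succ (succ zero))) (refl Nat (succ (succ zero)))) (refl (Eq Nat (succ (succ zero)) (succ (succ zero))) (refl Nat (succ (succ zero))))
observation: 18 normal-order steps normalize the term, beginning with a beta-redex.


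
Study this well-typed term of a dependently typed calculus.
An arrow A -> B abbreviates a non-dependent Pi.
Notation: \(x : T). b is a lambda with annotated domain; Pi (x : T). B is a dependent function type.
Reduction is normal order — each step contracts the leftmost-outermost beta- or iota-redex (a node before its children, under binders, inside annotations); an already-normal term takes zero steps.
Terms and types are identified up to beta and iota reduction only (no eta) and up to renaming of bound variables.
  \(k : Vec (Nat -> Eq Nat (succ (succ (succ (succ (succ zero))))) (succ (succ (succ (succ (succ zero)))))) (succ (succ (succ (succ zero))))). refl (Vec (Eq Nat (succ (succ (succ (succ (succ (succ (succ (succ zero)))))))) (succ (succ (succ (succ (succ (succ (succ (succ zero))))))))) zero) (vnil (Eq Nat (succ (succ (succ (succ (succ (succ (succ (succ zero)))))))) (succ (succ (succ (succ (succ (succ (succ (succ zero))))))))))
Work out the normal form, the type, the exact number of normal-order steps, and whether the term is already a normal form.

normal form:
  \(k : Vec (Nat -> Eq Nat (succ (succ (succ (succ (succ zero))))) (succ (succ (succ (succ (succ zero)))))) (succ (succ (succ (succ zero))))). refl (Vec (Eq Nat (succ (succ (succ (succ (succ (succ (succ (succ zero)))))))) (succ (succ (succ (succ (succ (succ (succ (succ zero))))))))) zero) (vnil (Eq Nat (succ (succ (succ (succ (succ (succ (succ (succ zero)))))))) (succ (succ (succ (succ (succ (succ (succ (succ zero))))))))))
the term's type:
  Vec (Nat -> Eq Nat (succ (succ (succ (succ (succ zero))))) (succ (succ (succ (succ (succ zero)))))) (succ (succ (succ (succ zero)))) -> Eq (Vec (Eq Nat (succ (succ (succ (succ (succ (succ (succ (succ zero)))))))) (succ (succ (succ (succ (succ (succ (succ (succ zero))))))))) zero) (vnil (Eq Nat (succ (succ (succ (succ (succ (succ (succ (succ zero)))))))) (succ (succ (succ (succ (succ (succ (succ (succ zero)))))))))) (vnil (Eq Nat (succ (succ (succ (succ (succ (succ (succ (succ zero)))))))) (succ (succ (succ (succ (succ (succ (succ (succ zero))))))))))
normal-order step count: 0
started in normal form: yes


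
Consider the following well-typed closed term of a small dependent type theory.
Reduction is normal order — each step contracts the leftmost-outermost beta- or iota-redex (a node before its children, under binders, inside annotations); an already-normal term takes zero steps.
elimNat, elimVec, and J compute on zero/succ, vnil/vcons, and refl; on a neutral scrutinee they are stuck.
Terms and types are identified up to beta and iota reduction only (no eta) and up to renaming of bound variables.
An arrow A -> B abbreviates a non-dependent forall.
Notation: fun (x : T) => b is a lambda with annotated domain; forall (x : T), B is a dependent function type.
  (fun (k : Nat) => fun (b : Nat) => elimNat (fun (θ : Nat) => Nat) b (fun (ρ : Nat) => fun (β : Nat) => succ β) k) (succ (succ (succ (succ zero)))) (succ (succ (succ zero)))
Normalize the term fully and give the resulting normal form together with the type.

resulting normal form:
  succ (succ (succ (succ (succ (succ (succ zero))))))
the term's type:
  Nat
observation: normalization takes exactly 15 steps under the normal-order strategy.


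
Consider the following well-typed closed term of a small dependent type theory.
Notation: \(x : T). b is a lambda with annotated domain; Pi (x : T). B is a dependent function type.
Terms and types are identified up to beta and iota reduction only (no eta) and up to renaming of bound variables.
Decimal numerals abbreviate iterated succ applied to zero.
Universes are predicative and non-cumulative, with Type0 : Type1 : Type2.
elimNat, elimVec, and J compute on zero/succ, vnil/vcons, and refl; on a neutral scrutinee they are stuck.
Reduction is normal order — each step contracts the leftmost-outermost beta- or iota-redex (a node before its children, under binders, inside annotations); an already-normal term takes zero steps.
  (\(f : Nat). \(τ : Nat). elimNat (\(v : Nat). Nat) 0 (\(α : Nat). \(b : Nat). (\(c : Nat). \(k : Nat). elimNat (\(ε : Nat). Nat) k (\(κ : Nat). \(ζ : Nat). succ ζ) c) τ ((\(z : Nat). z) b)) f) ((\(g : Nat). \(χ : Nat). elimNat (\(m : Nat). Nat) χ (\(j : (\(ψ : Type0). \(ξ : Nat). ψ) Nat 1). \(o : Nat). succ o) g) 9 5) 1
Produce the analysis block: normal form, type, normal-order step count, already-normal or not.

normal form:
  14
type:
  Nat
normal-order step count: 82
term was already normal: no
first contracted redex: a beta-redex


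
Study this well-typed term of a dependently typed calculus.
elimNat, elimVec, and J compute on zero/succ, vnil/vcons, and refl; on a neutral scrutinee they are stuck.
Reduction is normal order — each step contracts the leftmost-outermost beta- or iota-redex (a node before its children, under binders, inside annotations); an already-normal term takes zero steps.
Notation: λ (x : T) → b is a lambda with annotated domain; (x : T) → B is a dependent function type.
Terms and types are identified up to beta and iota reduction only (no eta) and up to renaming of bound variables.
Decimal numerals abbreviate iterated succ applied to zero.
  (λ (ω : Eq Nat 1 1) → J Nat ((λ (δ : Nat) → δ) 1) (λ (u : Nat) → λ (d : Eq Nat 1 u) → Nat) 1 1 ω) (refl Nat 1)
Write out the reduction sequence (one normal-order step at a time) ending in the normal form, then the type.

normal-order reduction:
  (λ (ω : Eq Nat 1 1) → J Nat ((λ (δ : Nat) → δ) 1) (λ (u : Nat) → λ (d : Eq Nat 1 u) → Nat) 1 1 ω) (refl Nat 1)
  ~> J Nat ((λ (ω : Nat) → ω) 1) (λ (δ : Nat) → λ (u : Eq Nat 1 δ) → Nat) 1 1 (refl Nat 1)
  ~> 1
inferred type:
  Nat


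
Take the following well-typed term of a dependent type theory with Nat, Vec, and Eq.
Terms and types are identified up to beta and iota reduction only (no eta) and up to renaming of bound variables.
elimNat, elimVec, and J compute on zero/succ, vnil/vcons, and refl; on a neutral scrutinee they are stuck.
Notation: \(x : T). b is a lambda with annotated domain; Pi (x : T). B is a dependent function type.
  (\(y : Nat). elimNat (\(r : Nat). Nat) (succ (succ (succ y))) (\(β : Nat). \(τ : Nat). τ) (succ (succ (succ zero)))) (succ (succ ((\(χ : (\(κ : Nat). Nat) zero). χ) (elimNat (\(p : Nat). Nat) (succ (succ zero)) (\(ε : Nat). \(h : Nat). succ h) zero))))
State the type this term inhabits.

inferred type:
  Nat


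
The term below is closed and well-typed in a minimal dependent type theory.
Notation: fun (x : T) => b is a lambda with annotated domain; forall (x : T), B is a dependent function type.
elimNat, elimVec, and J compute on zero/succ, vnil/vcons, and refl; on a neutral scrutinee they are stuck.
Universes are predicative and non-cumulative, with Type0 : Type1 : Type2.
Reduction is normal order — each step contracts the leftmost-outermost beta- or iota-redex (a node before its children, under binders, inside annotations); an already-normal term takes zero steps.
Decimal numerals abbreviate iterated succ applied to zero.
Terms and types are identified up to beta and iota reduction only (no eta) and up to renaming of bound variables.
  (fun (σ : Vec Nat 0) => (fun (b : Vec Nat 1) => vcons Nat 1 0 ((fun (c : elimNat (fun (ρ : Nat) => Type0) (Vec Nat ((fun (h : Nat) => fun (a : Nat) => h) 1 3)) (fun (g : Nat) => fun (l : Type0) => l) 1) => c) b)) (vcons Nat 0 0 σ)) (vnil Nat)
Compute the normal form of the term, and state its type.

resulting normal form:
  vcons Nat 1 0 (vcons Nat 0 0 (vnil Nat))
type:
  Vec Nat 2
observation: contracting a beta-redex first, the term normalizes in 3 steps.


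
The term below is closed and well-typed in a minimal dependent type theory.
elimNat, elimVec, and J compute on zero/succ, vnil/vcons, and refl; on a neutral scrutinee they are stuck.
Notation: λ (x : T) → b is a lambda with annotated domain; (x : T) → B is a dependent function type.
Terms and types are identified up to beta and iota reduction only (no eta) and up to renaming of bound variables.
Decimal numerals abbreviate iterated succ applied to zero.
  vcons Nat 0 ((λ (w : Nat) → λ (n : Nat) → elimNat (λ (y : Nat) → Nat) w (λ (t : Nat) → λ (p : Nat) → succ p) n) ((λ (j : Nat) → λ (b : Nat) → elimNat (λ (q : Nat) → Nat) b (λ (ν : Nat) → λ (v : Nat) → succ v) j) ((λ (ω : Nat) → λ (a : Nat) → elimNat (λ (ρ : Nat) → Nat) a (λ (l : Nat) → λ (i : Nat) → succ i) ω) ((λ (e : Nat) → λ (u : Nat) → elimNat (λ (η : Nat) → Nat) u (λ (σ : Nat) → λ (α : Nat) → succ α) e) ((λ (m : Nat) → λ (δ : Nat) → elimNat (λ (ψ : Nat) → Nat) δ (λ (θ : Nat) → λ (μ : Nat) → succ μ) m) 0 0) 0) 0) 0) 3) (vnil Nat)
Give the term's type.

type:
  Vec Nat 1


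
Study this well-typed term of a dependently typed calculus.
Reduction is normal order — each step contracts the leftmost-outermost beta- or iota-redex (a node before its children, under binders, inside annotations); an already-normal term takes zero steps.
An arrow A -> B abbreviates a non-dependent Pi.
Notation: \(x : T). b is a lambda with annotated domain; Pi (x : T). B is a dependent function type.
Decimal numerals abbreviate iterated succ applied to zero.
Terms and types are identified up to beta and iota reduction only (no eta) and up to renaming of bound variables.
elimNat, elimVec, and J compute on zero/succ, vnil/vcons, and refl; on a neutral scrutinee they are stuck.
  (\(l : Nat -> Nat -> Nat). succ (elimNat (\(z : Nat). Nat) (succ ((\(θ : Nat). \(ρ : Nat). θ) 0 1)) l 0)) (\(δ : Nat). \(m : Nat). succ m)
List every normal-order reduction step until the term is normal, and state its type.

reduction (normal order):
  (\(l : Nat -> Nat -> Nat). succ (elimNat (\(z : Nat). Nat) (succ ((\(θ : Nat). \(ρ : Nat). θ) 0 1)) l 0)) (\(δ : Nat). \(m : Nat). succ m)
  ~> succ (elimNat (\(l : Nat). Nat) (succ ((\(z : Nat). \(θ : Nat). z) 0 1)) (\(ρ : Nat). \(δ : Nat). succ δ) 0)
  ~> succ (succ ((\(l : Nat). \(z : Nat). l) 0 1))
  ~> succ (succ ((\(l : Nat). 0) 1))
  ~> 2
type:
  Nat


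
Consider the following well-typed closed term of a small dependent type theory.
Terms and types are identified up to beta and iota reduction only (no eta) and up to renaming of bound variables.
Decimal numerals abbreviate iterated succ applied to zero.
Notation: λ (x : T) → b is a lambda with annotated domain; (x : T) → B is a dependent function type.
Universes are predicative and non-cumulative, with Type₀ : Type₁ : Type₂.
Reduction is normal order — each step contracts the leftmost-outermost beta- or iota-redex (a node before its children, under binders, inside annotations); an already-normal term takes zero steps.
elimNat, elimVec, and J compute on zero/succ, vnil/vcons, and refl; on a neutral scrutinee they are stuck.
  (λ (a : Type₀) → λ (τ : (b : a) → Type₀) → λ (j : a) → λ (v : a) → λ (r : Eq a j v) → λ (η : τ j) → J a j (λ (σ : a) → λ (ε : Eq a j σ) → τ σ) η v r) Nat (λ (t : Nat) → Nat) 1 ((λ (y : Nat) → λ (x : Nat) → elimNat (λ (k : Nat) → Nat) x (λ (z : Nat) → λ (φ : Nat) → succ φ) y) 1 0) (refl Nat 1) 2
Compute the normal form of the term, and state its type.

resulting normal form:
  2
inferred type:
  Nat


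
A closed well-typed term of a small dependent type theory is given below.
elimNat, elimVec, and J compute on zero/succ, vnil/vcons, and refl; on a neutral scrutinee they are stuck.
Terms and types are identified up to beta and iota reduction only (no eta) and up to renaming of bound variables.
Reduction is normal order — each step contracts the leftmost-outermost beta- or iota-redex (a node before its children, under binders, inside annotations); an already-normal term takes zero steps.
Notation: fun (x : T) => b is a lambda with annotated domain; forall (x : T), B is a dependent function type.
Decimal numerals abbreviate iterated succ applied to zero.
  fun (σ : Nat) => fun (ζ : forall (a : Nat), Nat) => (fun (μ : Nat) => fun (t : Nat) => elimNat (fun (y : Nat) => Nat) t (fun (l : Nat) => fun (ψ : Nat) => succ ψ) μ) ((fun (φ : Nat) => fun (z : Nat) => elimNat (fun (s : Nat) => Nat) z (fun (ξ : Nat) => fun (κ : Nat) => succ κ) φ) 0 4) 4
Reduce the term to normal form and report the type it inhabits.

reduced normal form:
  fun (σ : Nat) => fun (ζ : forall (a : Nat), Nat) => 8
the term's type:
  forall (σ : Nat), forall (ζ : forall (a : Nat), Nat), Nat


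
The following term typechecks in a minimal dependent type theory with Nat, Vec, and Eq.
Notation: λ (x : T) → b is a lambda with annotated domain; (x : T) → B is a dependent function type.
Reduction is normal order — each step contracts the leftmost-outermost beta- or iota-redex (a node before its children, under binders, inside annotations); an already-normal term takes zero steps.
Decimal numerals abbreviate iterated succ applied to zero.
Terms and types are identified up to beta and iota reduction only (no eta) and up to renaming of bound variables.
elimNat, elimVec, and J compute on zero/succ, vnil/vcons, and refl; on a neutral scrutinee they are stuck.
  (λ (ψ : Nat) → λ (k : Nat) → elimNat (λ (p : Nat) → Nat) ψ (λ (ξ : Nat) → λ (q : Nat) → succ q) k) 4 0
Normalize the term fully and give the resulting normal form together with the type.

reduced normal form:
  4
type:
  Nat


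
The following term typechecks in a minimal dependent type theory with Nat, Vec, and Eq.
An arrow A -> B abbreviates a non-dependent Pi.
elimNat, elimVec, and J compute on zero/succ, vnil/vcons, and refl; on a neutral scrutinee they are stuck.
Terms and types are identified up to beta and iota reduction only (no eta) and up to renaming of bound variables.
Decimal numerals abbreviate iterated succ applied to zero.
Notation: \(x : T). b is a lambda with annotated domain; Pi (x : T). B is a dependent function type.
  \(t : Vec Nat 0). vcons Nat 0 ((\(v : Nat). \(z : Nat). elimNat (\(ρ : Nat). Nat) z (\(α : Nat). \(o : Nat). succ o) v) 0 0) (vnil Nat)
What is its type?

the term's type:
  Vec Nat 0 -> Vec Nat 1


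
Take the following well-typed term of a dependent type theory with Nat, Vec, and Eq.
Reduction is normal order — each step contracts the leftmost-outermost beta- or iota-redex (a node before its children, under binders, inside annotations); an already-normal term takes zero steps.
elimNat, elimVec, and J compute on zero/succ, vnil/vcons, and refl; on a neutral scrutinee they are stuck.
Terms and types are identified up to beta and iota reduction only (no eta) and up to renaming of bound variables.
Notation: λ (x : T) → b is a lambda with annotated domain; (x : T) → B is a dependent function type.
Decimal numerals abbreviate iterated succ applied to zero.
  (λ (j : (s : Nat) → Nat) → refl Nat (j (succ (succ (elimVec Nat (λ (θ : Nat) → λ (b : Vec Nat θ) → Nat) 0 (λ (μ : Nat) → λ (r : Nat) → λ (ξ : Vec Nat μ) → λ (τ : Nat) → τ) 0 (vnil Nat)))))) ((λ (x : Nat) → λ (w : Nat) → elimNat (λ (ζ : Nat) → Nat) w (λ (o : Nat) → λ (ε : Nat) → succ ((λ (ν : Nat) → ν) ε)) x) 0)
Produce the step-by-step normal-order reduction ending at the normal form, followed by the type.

normal-order reduction:
  (λ (j : (s : Nat) → Nat) → refl Nat (j (succ (succ (elimVec Nat (λ (θ : Nat) → λ (b : Vec Nat θ) → Nat) 0 (λ (μ : Nat) → λ (r : Nat) → λ (ξ : Vec Nat μ) → λ (τ : Nat) → τ) 0 (vnil Nat)))))) ((λ (x : Nat) → λ (w : Nat) → elimNat (λ (ζ : Nat) → Nat) w (λ (o : Nat) → λ (ε : Nat) → succ ((λ (ν : Nat) → ν) ε)) x) 0)
  ~> refl Nat ((λ (j : Nat) → λ (s : Nat) → elimNat (λ (θ : Nat) → Nat) s (λ (b : Nat) → λ (μ : Nat) → succ ((λ (r : Nat) → r) μ)) j) 0 (succ (succ (elimVec Nat (λ (ξ : Nat) → λ (τ : Vec Nat ξ) → Nat) 0 (λ (x : Nat) → λ (w : Nat) → λ (ζ : Vec Nat x) → λ (o : Nat) → o) 0 (vnil Nat)))))
  ~> refl Nat ((λ (j : Nat) → elimNat (λ (s : Nat) → Nat) j (λ (θ : Nat) → λ (b : Nat) → succ ((λ (μ : Nat) → μ) b)) 0) (succ (succ (elimVec Nat (λ (r : Nat) → λ (ξ : Vec Nat r) → Nat) 0 (λ (τ : Nat) → λ (x : Nat) → λ (w : Vec Nat τ) → λ (ζ : Nat) → ζ) 0 (vnil Nat)))))
  ~> refl Nat (elimNat (λ (j : Nat) → Nat) (succ (succ (elimVec Nat (λ (s : Nat) → λ (θ : Vec Nat s) → Nat) 0 (λ (b : Nat) → λ (μ : Nat) → λ (r : Vec Nat b) → λ (ξ : Nat) → ξ) 0 (vnil Nat)))) (λ (τ : Nat) → λ (x : Nat) → succ ((λ (w : Nat) → w) x)) 0)
  ~> refl Nat (succ (succ (elimVec Nat (λ (j : Nat) → λ (s : Vec Nat j) → Nat) 0 (λ (θ : Nat) → λ (b : Nat) → λ (μ : Vec Nat θ) → λ (r : Nat) → r) 0 (vnil Nat))))
  ~> refl Nat 2
the term's type:
  Eq Nat 2 2


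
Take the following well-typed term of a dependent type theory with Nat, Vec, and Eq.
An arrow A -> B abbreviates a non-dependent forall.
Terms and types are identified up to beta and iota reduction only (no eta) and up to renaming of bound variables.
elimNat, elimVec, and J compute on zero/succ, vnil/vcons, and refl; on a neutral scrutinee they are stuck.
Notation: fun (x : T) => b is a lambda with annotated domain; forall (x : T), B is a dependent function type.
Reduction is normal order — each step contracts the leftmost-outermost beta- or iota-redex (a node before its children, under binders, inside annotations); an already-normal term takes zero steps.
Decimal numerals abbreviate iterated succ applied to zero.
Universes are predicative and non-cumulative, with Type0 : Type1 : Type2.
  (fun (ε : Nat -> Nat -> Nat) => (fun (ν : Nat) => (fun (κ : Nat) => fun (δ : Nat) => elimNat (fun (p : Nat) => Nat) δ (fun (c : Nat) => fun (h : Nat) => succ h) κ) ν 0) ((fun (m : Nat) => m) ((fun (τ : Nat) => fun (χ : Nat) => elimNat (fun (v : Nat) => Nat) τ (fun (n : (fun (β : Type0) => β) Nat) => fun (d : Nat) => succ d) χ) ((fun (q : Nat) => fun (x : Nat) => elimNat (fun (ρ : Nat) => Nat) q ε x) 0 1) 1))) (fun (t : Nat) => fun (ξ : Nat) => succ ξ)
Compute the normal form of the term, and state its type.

resulting normal form:
  2
the term's type:
  Nat


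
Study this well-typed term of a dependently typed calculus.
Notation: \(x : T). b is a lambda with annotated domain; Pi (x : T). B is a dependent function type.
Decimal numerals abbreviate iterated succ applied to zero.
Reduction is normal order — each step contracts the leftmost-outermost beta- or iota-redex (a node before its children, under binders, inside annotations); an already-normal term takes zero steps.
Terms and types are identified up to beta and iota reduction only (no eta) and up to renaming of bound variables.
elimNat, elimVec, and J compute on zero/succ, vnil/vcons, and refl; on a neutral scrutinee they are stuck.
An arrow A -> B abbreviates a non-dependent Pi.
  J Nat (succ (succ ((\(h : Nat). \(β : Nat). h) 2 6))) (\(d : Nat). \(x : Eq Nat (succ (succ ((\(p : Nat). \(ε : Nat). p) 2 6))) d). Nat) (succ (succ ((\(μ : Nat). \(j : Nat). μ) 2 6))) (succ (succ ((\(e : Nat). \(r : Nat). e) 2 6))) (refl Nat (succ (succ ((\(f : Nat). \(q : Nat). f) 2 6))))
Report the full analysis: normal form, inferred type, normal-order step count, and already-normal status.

reduced normal form:
  4
type:
  Nat
steps to reach normal form (normal order): 3
already normal: no
first redex: a J iota-redex


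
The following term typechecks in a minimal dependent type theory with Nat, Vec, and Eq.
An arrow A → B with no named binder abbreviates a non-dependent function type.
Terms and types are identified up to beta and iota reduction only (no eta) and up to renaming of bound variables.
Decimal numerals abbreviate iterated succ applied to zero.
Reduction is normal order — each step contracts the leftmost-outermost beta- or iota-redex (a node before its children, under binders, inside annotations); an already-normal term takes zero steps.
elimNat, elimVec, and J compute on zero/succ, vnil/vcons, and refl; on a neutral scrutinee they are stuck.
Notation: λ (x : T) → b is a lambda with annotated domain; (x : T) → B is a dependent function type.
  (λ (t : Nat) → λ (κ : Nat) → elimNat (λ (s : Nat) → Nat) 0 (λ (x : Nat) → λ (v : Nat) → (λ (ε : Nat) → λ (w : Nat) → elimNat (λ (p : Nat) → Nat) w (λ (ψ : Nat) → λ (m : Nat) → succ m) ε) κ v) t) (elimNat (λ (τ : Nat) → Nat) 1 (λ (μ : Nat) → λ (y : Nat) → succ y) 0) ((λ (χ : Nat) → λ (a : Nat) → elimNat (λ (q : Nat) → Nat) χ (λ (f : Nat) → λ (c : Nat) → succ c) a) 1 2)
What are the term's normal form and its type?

reduced normal form:
  3
the term's type:
  Nat
observation: the term reaches its normal form after 28 normal-order steps.


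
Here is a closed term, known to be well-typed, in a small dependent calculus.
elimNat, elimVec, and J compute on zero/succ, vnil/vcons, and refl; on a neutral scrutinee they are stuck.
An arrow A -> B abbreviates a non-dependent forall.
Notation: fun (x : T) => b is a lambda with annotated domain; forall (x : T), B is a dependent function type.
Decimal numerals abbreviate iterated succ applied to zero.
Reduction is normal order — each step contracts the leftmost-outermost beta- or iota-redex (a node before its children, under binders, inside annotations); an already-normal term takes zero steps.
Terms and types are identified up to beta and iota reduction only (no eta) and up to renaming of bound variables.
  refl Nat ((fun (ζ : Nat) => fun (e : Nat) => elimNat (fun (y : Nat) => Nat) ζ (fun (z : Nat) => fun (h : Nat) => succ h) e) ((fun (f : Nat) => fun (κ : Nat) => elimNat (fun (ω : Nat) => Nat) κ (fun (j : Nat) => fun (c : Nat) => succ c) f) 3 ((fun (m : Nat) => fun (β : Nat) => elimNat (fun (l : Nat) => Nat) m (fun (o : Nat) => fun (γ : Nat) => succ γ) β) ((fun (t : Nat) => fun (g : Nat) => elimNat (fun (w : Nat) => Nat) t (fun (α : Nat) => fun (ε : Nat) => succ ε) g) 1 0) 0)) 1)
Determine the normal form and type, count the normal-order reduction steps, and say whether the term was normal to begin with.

resulting normal form:
  refl Nat 5
inferred type:
  Eq Nat 5 5
steps to reach normal form (normal order): 24
started in normal form: no
first redex: a beta-redex


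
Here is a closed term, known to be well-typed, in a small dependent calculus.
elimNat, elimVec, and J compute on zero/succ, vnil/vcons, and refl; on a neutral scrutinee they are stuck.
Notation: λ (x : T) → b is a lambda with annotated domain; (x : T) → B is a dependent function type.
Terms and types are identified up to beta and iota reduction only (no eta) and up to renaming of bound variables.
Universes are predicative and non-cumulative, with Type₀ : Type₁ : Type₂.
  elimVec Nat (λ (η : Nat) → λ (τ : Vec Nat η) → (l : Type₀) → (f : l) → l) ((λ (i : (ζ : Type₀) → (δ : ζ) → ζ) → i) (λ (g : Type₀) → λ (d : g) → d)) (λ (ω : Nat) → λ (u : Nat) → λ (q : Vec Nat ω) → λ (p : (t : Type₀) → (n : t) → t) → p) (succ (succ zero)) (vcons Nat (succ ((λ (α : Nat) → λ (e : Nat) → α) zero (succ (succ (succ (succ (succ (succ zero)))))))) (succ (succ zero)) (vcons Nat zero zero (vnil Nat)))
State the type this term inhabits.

type:
  (η : Type₀) → (τ : η) → η


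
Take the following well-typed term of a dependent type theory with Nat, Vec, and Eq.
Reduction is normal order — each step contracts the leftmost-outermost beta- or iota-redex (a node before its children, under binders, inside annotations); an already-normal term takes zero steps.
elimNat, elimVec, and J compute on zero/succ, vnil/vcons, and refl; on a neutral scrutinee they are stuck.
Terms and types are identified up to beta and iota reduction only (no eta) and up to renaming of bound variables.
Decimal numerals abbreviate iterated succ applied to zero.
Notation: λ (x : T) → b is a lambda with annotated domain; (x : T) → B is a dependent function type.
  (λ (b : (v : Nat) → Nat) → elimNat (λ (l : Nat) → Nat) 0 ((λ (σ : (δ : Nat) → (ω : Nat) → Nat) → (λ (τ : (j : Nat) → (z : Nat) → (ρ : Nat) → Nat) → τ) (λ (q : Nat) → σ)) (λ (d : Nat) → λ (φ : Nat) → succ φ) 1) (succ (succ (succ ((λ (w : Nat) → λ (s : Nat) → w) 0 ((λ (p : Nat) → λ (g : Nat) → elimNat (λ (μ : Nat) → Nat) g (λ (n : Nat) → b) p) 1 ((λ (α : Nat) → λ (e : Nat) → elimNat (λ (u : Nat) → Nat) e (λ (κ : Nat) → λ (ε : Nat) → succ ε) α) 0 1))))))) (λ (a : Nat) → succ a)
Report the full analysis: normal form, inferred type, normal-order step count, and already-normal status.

reduced normal form:
  3
type:
  Nat
reduction steps (normal order): 25
already normal: no
first contracted redex: a beta-redex


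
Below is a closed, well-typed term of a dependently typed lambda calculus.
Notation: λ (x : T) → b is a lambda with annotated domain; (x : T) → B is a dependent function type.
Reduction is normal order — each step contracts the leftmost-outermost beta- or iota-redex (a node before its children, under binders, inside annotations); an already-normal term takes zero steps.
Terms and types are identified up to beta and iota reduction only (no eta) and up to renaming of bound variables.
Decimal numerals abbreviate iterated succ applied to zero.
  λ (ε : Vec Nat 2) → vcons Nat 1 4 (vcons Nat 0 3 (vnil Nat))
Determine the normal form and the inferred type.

normal form:
  λ (ε : Vec Nat 2) → vcons Nat 1 4 (vcons Nat 0 3 (vnil Nat))
inferred type:
  (ε : Vec Nat 2) → Vec Nat 2


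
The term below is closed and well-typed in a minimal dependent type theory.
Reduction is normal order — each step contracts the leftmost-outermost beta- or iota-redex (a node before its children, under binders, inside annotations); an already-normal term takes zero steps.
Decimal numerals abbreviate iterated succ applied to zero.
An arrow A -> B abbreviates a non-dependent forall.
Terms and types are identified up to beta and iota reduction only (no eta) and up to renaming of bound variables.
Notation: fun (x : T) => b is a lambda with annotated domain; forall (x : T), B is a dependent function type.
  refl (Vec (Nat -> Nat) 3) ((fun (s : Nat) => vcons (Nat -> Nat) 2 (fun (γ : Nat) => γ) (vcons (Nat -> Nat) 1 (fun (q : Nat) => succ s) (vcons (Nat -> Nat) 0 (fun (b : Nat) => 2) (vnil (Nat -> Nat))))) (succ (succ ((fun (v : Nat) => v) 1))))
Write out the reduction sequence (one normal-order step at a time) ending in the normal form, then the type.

normal-order reduction:
  refl (Vec (Nat -> Nat) 3) ((fun (s : Nat) => vcons (Nat -> Nat) 2 (fun (γ : Nat) => γ) (vcons (Nat -> Nat) 1 (fun (q : Nat) => succ s) (vcons (Nat -> Nat) 0 (fun (b : Nat) => 2) (vnil (Nat -> Nat))))) (succ (succ ((fun (v : Nat) => v) 1))))
  ~> refl (Vec (Nat -> Nat) 3) (vcons (Nat -> Nat) 2 (fun (s : Nat) => s) (vcons (Nat -> Nat) 1 (fun (γ : Nat) => succ (succ (succ ((fun (q : Nat) => q) 1)))) (vcons (Nat -> Nat) 0 (fun (b : Nat) => 2) (vnil (Nat -> Nat)))))
  ~> refl (Vec (Nat -> Nat) 3) (vcons (Nat -> Nat) 2 (fun (s : Nat) => s) (vcons (Nat -> Nat) 1 (fun (γ : Nat) => 4) (vcons (Nat -> Nat) 0 (fun (q : Nat) => 2) (vnil (Nat -> Nat)))))
inferred type:
  Eq (Vec (Nat -> Nat) 3) (vcons (Nat -> Nat) 2 (fun (s : Nat) => s) (vcons (Nat -> Nat) 1 (fun (γ : Nat) => 4) (vcons (Nat -> Nat) 0 (fun (q : Nat) => 2) (vnil (Nat -> Nat))))) (vcons (Nat -> Nat) 2 (fun (b : Nat) => b) (vcons (Nat -> Nat) 1 (fun (v : Nat) => 4) (vcons (Nat -> Nat) 0 (fun (z : Nat) => 2) (vnil (Nat -> Nat)))))


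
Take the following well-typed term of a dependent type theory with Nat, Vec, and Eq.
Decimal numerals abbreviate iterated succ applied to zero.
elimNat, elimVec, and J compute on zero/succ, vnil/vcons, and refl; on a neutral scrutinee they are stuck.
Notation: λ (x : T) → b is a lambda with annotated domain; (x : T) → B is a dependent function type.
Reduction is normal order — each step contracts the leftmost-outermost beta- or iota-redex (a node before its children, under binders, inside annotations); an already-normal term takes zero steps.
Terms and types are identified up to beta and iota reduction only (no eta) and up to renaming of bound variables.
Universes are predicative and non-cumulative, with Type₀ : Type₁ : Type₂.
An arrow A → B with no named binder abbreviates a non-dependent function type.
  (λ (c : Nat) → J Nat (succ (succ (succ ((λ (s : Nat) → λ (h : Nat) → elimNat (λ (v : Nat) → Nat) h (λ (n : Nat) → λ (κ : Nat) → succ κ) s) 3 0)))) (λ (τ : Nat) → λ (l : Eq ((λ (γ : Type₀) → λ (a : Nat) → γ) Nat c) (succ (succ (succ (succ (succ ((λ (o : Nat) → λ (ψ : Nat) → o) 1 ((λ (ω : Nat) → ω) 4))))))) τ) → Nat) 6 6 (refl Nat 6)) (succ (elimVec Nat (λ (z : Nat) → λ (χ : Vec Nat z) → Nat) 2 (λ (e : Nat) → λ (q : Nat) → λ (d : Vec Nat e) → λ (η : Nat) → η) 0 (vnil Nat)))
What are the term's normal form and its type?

normal form:
  6
inferred type:
  Nat


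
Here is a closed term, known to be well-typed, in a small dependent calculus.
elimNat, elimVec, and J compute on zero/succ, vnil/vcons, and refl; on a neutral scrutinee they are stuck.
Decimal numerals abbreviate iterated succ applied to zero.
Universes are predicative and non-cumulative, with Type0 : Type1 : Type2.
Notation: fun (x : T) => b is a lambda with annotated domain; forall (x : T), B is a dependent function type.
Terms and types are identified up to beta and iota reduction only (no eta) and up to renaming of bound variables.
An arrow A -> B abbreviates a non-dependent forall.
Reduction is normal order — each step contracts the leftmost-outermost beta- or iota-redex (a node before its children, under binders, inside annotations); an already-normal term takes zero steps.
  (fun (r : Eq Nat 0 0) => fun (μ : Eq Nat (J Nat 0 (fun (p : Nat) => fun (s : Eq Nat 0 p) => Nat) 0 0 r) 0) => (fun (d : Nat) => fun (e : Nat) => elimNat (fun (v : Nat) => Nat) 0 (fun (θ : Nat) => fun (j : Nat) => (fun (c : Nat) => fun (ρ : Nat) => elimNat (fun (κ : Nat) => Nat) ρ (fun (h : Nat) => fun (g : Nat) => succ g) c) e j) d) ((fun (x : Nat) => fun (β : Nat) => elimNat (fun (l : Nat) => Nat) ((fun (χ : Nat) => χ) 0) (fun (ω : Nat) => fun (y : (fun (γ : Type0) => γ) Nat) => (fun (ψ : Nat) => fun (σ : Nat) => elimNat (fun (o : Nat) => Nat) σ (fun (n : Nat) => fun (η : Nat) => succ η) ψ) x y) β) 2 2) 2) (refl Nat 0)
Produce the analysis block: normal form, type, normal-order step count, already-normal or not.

resulting normal form:
  fun (r : Eq Nat 0 0) => 8
inferred type:
  Eq Nat 0 0 -> Nat
steps to reach normal form (normal order): 54
already normal: no
first redex: a beta-redex


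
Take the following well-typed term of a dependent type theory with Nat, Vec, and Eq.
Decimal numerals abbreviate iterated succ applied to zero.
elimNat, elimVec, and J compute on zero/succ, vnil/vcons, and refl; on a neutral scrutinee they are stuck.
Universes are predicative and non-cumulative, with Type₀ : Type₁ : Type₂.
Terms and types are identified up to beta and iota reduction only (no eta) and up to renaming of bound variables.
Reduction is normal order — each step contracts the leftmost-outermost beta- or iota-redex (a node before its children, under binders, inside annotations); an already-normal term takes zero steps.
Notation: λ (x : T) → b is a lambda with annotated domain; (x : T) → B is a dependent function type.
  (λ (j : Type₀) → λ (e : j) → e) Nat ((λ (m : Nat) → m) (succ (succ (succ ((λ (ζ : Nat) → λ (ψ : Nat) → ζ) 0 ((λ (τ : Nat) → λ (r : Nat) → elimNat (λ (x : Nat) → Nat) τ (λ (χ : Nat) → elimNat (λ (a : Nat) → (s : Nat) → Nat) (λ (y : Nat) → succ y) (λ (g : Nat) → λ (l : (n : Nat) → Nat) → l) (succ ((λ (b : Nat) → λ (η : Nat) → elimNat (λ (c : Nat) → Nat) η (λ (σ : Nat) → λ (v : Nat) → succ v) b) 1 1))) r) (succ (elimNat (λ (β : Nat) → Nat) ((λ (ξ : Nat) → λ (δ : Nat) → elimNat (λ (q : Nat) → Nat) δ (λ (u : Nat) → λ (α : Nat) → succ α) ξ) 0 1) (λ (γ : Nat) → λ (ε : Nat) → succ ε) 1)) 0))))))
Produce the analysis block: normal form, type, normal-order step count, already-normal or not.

normal form:
  3
inferred type:
  Nat
normal-order step count: 5
started in normal form: no
first redex: a beta-redex


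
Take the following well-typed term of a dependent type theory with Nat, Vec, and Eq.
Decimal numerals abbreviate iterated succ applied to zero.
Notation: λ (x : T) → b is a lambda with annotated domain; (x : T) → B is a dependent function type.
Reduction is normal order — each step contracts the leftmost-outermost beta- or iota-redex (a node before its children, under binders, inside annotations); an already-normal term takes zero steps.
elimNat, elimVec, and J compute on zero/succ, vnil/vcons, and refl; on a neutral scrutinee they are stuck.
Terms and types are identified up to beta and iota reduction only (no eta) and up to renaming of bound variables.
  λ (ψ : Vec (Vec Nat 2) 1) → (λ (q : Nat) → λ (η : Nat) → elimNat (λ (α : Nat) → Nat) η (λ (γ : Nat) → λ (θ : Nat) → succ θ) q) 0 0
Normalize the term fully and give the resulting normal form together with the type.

resulting normal form:
  λ (ψ : Vec (Vec Nat 2) 1) → 0
type:
  (ψ : Vec (Vec Nat 2) 1) → Nat
observation: 3 normal-order steps separate the term from its normal form.


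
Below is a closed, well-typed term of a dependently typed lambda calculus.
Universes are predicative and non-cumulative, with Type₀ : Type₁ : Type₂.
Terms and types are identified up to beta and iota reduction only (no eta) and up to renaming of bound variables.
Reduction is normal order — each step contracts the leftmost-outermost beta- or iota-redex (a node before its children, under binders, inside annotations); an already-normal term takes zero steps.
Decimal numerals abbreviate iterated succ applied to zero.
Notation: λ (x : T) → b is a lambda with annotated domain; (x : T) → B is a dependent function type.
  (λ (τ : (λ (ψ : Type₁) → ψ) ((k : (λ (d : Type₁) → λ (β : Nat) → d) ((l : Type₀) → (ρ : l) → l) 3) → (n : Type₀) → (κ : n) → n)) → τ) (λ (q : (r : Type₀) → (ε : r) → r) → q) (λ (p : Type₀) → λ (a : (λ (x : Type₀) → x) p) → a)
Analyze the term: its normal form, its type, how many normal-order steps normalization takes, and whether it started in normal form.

reduced normal form:
  λ (τ : Type₀) → λ (ψ : τ) → ψ
the term's type:
  (τ : Type₀) → (ψ : τ) → τ
normal-order step count: 3
started in normal form: no
first redex: a beta-redex


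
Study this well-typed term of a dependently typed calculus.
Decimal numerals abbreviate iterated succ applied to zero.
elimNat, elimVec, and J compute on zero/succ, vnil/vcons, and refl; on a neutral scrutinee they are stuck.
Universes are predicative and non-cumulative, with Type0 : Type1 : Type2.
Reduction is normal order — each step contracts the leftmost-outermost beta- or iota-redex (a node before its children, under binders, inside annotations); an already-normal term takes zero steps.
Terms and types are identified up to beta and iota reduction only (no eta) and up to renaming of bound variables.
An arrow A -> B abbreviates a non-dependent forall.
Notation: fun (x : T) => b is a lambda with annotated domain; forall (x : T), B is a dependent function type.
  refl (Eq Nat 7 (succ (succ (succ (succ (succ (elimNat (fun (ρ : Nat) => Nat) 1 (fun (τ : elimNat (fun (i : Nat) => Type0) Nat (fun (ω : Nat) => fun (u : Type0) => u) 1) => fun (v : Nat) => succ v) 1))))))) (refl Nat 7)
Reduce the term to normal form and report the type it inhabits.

normal form:
  refl (Eq Nat 7 7) (refl Nat 7)
inferred type:
  Eq (Eq Nat 7 7) (refl Nat 7) (refl Nat 7)
observation: 4 normal-order steps normalize the term, beginning with an elimNat iota-redex.


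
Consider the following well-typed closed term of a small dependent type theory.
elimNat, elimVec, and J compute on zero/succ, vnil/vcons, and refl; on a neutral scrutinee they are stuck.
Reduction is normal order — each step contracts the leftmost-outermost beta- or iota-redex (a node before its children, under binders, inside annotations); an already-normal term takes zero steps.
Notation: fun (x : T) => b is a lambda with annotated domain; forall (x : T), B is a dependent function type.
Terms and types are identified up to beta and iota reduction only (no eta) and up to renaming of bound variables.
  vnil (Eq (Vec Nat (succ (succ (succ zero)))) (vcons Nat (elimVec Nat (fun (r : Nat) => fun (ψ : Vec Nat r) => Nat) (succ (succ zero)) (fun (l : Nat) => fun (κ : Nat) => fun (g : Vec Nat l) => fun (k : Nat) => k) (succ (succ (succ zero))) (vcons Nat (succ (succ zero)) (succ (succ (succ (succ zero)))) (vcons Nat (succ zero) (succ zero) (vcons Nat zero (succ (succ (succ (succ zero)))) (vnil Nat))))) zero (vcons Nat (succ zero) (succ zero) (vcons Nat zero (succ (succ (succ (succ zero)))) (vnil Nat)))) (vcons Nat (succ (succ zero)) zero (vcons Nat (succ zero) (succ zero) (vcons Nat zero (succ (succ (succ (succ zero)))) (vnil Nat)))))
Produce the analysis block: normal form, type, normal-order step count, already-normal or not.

resulting normal form:
  vnil (Eq (Vec Nat (succ (succ (succ zero)))) (vcons Nat (succ (succ zero)) zero (vcons Nat (succ zero) (succ zero) (vcons Nat zero (succ (succ (succ (succ zero)))) (vnil Nat)))) (vcons Nat (succ (succ zero)) zero (vcons Nat (succ zero) (succ zero) (vcons Nat zero (succ (succ (succ (succ zero)))) (vnil Nat)))))
type:
  Vec (Eq (Vec Nat (succ (succ (succ zero)))) (vcons Nat (succ (succ zero)) zero (vcons Nat (succ zero) (succ zero) (vcons Nat zero (succ (succ (succ (succ zero)))) (vnil Nat)))) (vcons Nat (succ (succ zero)) zero (vcons Nat (succ zero) (succ zero) (vcons Nat zero (succ (succ (succ (succ zero)))) (vnil Nat))))) zero
reduction steps (normal order): 16
already normal: no
first contracted redex: an elimVec iota-redex
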